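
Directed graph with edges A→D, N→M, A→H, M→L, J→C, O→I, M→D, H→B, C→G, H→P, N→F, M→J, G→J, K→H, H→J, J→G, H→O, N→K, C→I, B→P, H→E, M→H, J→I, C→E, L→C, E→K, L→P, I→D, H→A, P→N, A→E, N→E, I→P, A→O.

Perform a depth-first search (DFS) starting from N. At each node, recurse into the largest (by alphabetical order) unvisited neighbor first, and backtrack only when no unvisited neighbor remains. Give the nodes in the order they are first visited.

Visit N
N → M
M → L
L → P
L → C
C → I
I → D
C → G
G → J
C → E
E → K
K → H
H → O
H → B
H → A
N → F

N M L P C I D G J E K H O B A F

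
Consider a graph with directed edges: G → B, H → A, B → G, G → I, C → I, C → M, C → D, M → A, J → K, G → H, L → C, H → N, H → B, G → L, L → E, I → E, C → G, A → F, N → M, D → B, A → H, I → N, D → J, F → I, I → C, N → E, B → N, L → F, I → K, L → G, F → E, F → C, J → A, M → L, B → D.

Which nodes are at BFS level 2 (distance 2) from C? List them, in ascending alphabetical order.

Level 0: C
Level 1: D, G, I, M
Level 2: A, B, E, H, J, K, L, N
Level 3: F

A, B, E, H, J, K, L, N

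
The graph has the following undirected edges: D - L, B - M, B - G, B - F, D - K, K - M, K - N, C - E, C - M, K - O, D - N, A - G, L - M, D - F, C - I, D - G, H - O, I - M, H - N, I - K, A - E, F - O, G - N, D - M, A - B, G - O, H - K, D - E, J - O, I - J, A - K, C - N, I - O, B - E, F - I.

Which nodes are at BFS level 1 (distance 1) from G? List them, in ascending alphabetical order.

Level 0: G
Level 1: A, B, D, N, O
Level 2: C, E, F, H, I, J, K, L, M

A, B, D, N, O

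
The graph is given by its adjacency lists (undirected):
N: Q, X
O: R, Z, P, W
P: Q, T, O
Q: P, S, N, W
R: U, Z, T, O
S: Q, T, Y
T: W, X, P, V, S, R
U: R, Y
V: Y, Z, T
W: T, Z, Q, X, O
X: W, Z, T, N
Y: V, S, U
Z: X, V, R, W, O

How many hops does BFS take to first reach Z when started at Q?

2

Level 0: Q
Level 1: N, P, S, W
Level 2: O, T, X, Y, Z
Level 3: R, U, V
Z first appears at level 2.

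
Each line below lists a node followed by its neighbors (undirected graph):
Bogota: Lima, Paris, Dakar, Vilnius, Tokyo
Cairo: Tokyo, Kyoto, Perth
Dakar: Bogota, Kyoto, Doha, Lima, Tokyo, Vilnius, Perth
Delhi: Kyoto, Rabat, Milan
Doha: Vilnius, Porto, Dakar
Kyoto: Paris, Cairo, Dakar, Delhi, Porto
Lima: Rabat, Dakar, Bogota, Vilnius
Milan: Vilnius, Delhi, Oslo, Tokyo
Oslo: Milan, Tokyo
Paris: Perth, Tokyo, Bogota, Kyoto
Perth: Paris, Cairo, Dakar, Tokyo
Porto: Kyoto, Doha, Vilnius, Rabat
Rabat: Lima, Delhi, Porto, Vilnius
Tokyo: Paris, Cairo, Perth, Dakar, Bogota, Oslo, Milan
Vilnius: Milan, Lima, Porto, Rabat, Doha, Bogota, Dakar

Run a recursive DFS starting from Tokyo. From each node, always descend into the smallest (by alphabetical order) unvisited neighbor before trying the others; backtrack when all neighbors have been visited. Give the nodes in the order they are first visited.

Visit Tokyo
Tokyo → Bogota
Bogota → Dakar
Dakar → Doha
Doha → Porto
Porto → Kyoto
Kyoto → Cairo
Cairo → Perth
Perth → Paris
Kyoto → Delhi
Delhi → Milan
Milan → Oslo
Milan → Vilnius
Vilnius → Lima
Lima → Rabat

Tokyo -> Bogota -> Dakar -> Doha -> Porto -> Kyoto -> Cairo -> Perth -> Paris -> Delhi -> Milan -> Oslo -> Vilnius -> Lima -> Rabat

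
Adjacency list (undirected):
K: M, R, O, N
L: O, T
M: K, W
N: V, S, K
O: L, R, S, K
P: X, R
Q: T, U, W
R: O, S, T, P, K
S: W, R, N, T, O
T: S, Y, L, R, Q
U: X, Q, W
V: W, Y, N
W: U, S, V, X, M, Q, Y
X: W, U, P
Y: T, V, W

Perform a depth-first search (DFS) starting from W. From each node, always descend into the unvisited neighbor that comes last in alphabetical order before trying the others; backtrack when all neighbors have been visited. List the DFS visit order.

W, Y, V, N, S, T, R, P, X, U, Q, O, L, K, M

Visit W
W → Y
Y → V
V → N
N → S
S → T
T → R
R → P
P → X
X → U
U → Q
R → O
O → L
O → K
K → M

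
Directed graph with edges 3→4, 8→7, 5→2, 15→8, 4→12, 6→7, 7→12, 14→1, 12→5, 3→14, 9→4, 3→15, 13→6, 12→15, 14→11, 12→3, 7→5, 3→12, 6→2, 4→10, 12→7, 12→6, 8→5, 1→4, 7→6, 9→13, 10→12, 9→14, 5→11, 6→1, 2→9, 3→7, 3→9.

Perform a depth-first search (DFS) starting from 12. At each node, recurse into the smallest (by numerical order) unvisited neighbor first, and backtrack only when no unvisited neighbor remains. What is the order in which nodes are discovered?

Visit 12
12 → 3
3 → 4
4 → 10
3 → 7
7 → 5
5 → 2
2 → 9
9 → 13
13 → 6
6 → 1
9 → 14
14 → 11
3 → 15
15 → 8

12 -> 3 -> 4 -> 10 -> 7 -> 5 -> 2 -> 9 -> 13 -> 6 -> 1 -> 14 -> 11 -> 15 -> 8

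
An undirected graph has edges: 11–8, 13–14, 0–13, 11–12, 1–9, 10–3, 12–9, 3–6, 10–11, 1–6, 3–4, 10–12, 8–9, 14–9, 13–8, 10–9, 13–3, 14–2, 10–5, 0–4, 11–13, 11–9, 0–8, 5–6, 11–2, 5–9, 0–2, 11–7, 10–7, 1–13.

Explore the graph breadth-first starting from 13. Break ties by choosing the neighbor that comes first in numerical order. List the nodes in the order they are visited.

13, 0, 1, 3, 8, 11, 14, 2, 4, 6, 9, 10, 7, 12, 5

Visit 13; enqueue 0, 1, 3, 8, 11, 14 → queue [0, 1, 3, 8, 11, 14]
Visit 0; enqueue 2, 4 → queue [1, 3, 8, 11, 14, 2, 4]
Visit 1; enqueue 6, 9 → queue [3, 8, 11, 14, 2, 4, 6, 9]
Visit 3; enqueue 10 → queue [8, 11, 14, 2, 4, 6, 9, 10]
Visit 8 → queue [11, 14, 2, 4, 6, 9, 10]
Visit 11; enqueue 7, 12 → queue [14, 2, 4, 6, 9, 10, 7, 12]
Visit 14 → queue [2, 4, 6, 9, 10, 7, 12]
Visit 2 → queue [4, 6, 9, 10, 7, 12]
Visit 4 → queue [6, 9, 10, 7, 12]
Visit 6; enqueue 5 → queue [9, 10, 7, 12, 5]
Visit 9 → queue [10, 7, 12, 5]
Visit 10 → queue [7, 12, 5]
Visit 7 → queue [12, 5]
Visit 12 → queue [5]
Visit 5 → queue []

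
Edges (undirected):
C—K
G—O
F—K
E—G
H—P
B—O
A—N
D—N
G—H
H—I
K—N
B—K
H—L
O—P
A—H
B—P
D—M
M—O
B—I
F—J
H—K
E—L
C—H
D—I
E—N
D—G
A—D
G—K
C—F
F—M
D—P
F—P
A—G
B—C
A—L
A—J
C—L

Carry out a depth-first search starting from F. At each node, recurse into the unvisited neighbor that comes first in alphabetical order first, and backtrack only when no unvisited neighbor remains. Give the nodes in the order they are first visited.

F -> C -> B -> I -> D -> A -> G -> E -> L -> H -> K -> N -> P -> O -> M -> J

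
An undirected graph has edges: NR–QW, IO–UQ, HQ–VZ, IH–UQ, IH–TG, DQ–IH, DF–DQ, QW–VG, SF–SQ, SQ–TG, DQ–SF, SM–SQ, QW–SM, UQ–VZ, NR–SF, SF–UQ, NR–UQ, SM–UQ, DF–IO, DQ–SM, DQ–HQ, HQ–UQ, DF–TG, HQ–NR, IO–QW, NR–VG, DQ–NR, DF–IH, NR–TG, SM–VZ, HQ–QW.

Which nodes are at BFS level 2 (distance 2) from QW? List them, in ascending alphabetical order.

DF, DQ, SF, SQ, TG, UQ, VZ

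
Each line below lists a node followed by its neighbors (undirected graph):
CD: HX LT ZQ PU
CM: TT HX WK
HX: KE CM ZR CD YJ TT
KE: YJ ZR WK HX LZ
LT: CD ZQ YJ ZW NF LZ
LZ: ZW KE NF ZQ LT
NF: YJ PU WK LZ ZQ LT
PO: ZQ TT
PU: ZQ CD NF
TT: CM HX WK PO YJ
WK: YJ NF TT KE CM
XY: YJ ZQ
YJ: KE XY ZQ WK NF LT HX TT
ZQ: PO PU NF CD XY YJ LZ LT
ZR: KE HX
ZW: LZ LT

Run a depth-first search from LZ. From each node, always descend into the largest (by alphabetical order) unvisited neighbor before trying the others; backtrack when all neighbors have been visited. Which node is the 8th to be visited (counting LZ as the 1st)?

Visit LZ
LZ → ZW
ZW → LT
LT → ZQ
ZQ → YJ
YJ → XY
YJ → WK
WK → TT
TT → PO
TT → HX
HX → ZR
ZR → KE
HX → CM
HX → CD
CD → PU
PU → NF

Visit order: LZ, ZW, LT, ZQ, YJ, XY, WK, TT, PO, HX, ZR, KE, CM, CD, PU, NF

TT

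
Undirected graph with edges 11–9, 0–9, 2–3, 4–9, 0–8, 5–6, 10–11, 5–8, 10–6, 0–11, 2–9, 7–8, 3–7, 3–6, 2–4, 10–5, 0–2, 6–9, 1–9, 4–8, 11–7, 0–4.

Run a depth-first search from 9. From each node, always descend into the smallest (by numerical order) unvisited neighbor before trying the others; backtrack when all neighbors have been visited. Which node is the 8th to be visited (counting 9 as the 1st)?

4

Visit 9
9 → 0
0 → 2
2 → 3
3 → 6
6 → 5
5 → 8
8 → 4
8 → 7
7 → 11
11 → 10
9 → 1

Visit order: 9, 0, 2, 3, 6, 5, 8, 4, 7, 11, 10, 1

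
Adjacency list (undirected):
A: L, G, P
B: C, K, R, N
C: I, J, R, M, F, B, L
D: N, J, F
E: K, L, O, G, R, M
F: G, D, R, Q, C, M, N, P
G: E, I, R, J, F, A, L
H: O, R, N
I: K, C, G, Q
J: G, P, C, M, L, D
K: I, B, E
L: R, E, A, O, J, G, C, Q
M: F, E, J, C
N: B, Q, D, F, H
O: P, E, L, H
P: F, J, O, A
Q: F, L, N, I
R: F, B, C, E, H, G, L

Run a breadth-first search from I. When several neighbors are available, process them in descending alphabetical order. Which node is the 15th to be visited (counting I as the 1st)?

Visit I; enqueue Q, K, G, C → queue [Q, K, G, C]
Visit Q; enqueue N, L, F → queue [K, G, C, N, L, F]
Visit K; enqueue E, B → queue [G, C, N, L, F, E, B]
Visit G; enqueue R, J, A → queue [C, N, L, F, E, B, R, J, A]
Visit C; enqueue M → queue [N, L, F, E, B, R, J, A, M]
Visit N; enqueue H, D → queue [L, F, E, B, R, J, A, M, H, D]
Visit L; enqueue O → queue [F, E, B, R, J, A, M, H, D, O]
Visit F; enqueue P → queue [E, B, R, J, A, M, H, D, O, P]
Visit E → queue [B, R, J, A, M, H, D, O, P]
Visit B → queue [R, J, A, M, H, D, O, P]
Visit R → queue [J, A, M, H, D, O, P]
Visit J → queue [A, M, H, D, O, P]
Visit A → queue [M, H, D, O, P]
Visit M → queue [H, D, O, P]
Visit H → queue [D, O, P]
Visit D → queue [O, P]
Visit O → queue [P]
Visit P → queue []

Visit order: I, Q, K, G, C, N, L, F, E, B, R, J, A, M, H, D, O, P

H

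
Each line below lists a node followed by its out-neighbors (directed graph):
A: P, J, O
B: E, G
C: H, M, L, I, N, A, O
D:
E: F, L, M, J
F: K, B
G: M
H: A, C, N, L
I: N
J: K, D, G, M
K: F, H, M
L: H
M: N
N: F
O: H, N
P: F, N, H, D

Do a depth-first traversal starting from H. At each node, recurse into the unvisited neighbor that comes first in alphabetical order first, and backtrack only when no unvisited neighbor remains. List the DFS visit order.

H, A, J, D, G, M, N, F, B, E, L, K, O, P, C, I

Visit H
H → A
A → J
J → D
J → G
G → M
M → N
N → F
F → B
B → E
E → L
F → K
A → O
A → P
H → C
C → I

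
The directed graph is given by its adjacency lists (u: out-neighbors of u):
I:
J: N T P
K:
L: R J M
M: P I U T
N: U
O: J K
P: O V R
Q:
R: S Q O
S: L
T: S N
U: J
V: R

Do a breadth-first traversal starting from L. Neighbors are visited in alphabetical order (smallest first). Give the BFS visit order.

L, J, M, R, N, P, T, I, U, O, Q, S, V, K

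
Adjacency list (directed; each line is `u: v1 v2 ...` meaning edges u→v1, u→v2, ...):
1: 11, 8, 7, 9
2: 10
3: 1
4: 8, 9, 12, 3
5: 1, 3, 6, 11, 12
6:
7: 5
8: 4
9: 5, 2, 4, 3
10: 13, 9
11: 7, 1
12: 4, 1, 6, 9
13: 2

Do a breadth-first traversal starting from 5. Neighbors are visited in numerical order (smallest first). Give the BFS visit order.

5, 1, 3, 6, 11, 12, 7, 8, 9, 4, 2, 10, 13

Visit 5; enqueue 1, 3, 6, 11, 12 → queue [1, 3, 6, 11, 12]
Visit 1; enqueue 7, 8, 9 → queue [3, 6, 11, 12, 7, 8, 9]
Visit 3 → queue [6, 11, 12, 7, 8, 9]
Visit 6 → queue [11, 12, 7, 8, 9]
Visit 11 → queue [12, 7, 8, 9]
Visit 12; enqueue 4 → queue [7, 8, 9, 4]
Visit 7 → queue [8, 9, 4]
Visit 8 → queue [9, 4]
Visit 9; enqueue 2 → queue [4, 2]
Visit 4 → queue [2]
Visit 2; enqueue 10 → queue [10]
Visit 10; enqueue 13 → queue [13]
Visit 13 → queue []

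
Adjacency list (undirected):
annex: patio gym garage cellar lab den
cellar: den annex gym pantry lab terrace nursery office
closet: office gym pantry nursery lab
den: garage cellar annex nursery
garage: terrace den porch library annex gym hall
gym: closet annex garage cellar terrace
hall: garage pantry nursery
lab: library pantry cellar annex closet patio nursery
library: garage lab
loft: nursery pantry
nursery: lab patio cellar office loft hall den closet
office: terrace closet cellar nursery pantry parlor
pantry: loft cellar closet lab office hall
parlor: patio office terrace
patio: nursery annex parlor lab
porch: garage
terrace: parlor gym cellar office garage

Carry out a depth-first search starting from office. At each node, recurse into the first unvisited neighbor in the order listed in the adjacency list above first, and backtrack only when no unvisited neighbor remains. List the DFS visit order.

Visit office
office → terrace
terrace → parlor
parlor → patio
patio → nursery
nursery → lab
lab → library
library → garage
garage → den
den → cellar
cellar → annex
annex → gym
gym → closet
closet → pantry
pantry → loft
pantry → hall
garage → porch

office -> terrace -> parlor -> patio -> nursery -> lab -> library -> garage -> den -> cellar -> annex -> gym -> closet -> pantry -> loft -> hall -> porch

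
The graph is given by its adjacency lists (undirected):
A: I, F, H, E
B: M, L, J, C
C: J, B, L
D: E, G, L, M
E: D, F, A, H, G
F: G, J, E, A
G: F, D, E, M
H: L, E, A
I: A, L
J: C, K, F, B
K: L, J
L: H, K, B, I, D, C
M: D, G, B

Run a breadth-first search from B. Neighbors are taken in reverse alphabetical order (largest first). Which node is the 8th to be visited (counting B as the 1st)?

Visit B; enqueue M, L, J, C → queue [M, L, J, C]
Visit M; enqueue G, D → queue [L, J, C, G, D]
Visit L; enqueue K, I, H → queue [J, C, G, D, K, I, H]
Visit J; enqueue F → queue [C, G, D, K, I, H, F]
Visit C → queue [G, D, K, I, H, F]
Visit G; enqueue E → queue [D, K, I, H, F, E]
Visit D → queue [K, I, H, F, E]
Visit K → queue [I, H, F, E]
Visit I; enqueue A → queue [H, F, E, A]
Visit H → queue [F, E, A]
Visit F → queue [E, A]
Visit E → queue [A]
Visit A → queue []

Visit order: B, M, L, J, C, G, D, K, I, H, F, E, A

K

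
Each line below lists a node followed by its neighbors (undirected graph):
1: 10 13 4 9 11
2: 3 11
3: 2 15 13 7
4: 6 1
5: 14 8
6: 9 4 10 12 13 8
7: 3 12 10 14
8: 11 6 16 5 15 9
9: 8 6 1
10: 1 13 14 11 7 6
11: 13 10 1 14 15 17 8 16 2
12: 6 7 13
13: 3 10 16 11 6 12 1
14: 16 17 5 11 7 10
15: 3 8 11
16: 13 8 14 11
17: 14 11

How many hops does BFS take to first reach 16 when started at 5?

Level 0: 5
Level 1: 8, 14
Level 2: 6, 7, 9, 10, 11, 15, 16, 17
Level 3: 1, 2, 3, 4, 12, 13
16 first appears at level 2.

2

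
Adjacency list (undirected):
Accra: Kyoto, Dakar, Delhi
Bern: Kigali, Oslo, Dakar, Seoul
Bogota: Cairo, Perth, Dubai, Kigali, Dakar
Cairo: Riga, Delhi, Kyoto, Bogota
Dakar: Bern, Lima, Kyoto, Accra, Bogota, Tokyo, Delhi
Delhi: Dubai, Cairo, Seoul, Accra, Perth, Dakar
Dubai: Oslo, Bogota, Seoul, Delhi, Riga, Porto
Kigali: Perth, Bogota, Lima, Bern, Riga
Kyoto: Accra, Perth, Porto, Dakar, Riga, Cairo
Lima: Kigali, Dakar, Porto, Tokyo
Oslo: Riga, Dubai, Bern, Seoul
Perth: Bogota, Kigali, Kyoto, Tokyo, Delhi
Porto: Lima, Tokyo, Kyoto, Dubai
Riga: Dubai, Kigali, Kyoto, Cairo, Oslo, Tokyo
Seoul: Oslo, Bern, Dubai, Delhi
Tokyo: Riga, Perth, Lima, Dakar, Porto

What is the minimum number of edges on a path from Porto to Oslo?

2

Level 0: Porto
Level 1: Dubai, Kyoto, Lima, Tokyo
Level 2: Accra, Bogota, Cairo, Dakar, Delhi, Kigali, Oslo, Perth, Riga, Seoul
Level 3: Bern
Oslo first appears at level 2.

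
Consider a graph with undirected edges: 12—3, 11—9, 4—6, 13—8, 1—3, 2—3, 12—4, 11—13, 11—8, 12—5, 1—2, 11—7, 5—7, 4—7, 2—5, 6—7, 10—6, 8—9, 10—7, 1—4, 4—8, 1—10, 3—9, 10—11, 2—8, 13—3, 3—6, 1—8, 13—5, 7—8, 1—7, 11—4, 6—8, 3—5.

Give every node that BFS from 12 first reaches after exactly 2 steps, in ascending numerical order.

1, 2, 6, 7, 8, 9, 11, 13

Level 0: 12
Level 1: 3, 4, 5
Level 2: 1, 2, 6, 7, 8, 9, 11, 13
Level 3: 10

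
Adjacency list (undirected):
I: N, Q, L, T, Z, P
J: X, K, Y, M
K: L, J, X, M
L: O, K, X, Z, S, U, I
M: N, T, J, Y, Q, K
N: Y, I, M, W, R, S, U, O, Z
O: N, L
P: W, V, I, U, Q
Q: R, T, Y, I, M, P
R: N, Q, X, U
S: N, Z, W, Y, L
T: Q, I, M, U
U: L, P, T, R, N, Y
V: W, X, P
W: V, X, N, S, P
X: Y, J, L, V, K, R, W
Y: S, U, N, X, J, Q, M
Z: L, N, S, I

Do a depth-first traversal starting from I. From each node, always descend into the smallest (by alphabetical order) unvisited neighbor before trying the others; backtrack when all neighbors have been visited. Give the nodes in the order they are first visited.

I → L → K → J → M → N → O → R → Q → P → U → T → Y → S → W → V → X → Z

Visit I
I → L
L → K
K → J
J → M
M → N
N → O
N → R
R → Q
Q → P
P → U
U → T
U → Y
Y → S
S → W
W → V
V → X
S → Z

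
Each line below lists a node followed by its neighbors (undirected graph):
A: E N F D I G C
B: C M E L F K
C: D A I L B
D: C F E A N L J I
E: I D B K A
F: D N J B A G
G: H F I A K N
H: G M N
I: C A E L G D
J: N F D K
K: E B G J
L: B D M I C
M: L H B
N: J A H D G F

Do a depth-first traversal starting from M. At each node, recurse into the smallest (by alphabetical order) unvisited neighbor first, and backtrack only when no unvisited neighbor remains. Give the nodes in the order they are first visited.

Visit M
M → B
B → C
C → A
A → D
D → E
E → I
I → G
G → F
F → J
J → K
J → N
N → H
I → L

M, B, C, A, D, E, I, G, F, J, K, N, H, L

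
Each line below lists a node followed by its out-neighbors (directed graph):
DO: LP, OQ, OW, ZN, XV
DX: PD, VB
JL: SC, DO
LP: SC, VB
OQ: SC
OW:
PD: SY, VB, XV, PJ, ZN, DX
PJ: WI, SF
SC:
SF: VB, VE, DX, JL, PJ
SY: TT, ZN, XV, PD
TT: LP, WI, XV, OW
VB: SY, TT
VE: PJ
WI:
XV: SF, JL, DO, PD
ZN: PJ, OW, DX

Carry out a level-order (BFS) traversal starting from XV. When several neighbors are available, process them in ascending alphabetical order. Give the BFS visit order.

XV -> DO -> JL -> PD -> SF -> LP -> OQ -> OW -> ZN -> SC -> DX -> PJ -> SY -> VB -> VE -> WI -> TT

Visit XV; enqueue DO, JL, PD, SF → queue [DO, JL, PD, SF]
Visit DO; enqueue LP, OQ, OW, ZN → queue [JL, PD, SF, LP, OQ, OW, ZN]
Visit JL; enqueue SC → queue [PD, SF, LP, OQ, OW, ZN, SC]
Visit PD; enqueue DX, PJ, SY, VB → queue [SF, LP, OQ, OW, ZN, SC, DX, PJ, SY, VB]
Visit SF; enqueue VE → queue [LP, OQ, OW, ZN, SC, DX, PJ, SY, VB, VE]
Visit LP → queue [OQ, OW, ZN, SC, DX, PJ, SY, VB, VE]
Visit OQ → queue [OW, ZN, SC, DX, PJ, SY, VB, VE]
Visit OW → queue [ZN, SC, DX, PJ, SY, VB, VE]
Visit ZN → queue [SC, DX, PJ, SY, VB, VE]
Visit SC → queue [DX, PJ, SY, VB, VE]
Visit DX → queue [PJ, SY, VB, VE]
Visit PJ; enqueue WI → queue [SY, VB, VE, WI]
Visit SY; enqueue TT → queue [VB, VE, WI, TT]
Visit VB → queue [VE, WI, TT]
Visit VE → queue [WI, TT]
Visit WI → queue [TT]
Visit TT → queue []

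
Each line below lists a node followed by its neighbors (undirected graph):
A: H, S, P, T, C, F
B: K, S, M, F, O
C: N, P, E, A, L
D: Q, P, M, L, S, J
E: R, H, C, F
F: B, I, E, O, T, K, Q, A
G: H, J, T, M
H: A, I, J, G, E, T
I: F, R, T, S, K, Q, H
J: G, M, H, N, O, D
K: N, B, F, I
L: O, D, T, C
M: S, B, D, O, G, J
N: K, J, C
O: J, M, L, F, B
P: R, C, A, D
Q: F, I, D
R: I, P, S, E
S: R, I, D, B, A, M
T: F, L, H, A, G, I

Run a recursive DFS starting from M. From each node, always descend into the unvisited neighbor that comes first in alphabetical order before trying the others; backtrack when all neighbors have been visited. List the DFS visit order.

Visit M
M → B
B → F
F → A
A → C
C → E
E → H
H → G
G → J
J → D
D → L
L → O
L → T
T → I
I → K
K → N
I → Q
I → R
R → P
R → S

M → B → F → A → C → E → H → G → J → D → L → O → T → I → K → N → Q → R → P → S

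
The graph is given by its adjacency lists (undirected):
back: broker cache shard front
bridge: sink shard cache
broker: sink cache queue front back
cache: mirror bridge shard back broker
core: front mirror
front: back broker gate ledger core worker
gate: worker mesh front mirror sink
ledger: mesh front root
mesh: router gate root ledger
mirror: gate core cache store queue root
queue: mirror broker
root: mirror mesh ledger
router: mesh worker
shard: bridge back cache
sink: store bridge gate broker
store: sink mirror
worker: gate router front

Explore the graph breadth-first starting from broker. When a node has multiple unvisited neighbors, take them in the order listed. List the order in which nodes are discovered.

Visit broker; enqueue sink, cache, queue, front, back → queue [sink, cache, queue, front, back]
Visit sink; enqueue store, bridge, gate → queue [cache, queue, front, back, store, bridge, gate]
Visit cache; enqueue mirror, shard → queue [queue, front, back, store, bridge, gate, mirror, shard]
Visit queue → queue [front, back, store, bridge, gate, mirror, shard]
Visit front; enqueue ledger, core, worker → queue [back, store, bridge, gate, mirror, shard, ledger, core, worker]
Visit back → queue [store, bridge, gate, mirror, shard, ledger, core, worker]
Visit store → queue [bridge, gate, mirror, shard, ledger, core, worker]
Visit bridge → queue [gate, mirror, shard, ledger, core, worker]
Visit gate; enqueue mesh → queue [mirror, shard, ledger, core, worker, mesh]
Visit mirror; enqueue root → queue [shard, ledger, core, worker, mesh, root]
Visit shard → queue [ledger, core, worker, mesh, root]
Visit ledger → queue [core, worker, mesh, root]
Visit core → queue [worker, mesh, root]
Visit worker; enqueue router → queue [mesh, root, router]
Visit mesh → queue [root, router]
Visit root → queue [router]
Visit router → queue []

broker -> sink -> cache -> queue -> front -> back -> store -> bridge -> gate -> mirror -> shard -> ledger -> core -> worker -> mesh -> root -> router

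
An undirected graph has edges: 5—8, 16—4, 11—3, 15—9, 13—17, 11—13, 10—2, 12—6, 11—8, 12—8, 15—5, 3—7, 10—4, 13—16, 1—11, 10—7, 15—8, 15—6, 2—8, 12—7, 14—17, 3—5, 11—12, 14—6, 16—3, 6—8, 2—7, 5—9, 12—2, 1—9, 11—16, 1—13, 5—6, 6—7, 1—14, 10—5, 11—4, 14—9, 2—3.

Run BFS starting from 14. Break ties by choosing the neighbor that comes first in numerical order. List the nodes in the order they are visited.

14, 1, 6, 9, 17, 11, 13, 5, 7, 8, 12, 15, 3, 4, 16, 10, 2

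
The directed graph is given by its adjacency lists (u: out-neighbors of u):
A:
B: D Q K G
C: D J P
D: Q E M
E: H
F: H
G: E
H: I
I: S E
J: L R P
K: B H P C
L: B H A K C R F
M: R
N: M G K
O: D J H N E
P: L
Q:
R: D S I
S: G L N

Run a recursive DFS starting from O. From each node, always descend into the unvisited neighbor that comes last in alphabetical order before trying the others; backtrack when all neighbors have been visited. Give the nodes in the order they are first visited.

Visit O
O → N
N → M
M → R
R → S
S → L
L → K
K → P
K → H
H → I
I → E
K → C
C → J
C → D
D → Q
K → B
B → G
L → F
L → A

O → N → M → R → S → L → K → P → H → I → E → C → J → D → Q → B → G → F → A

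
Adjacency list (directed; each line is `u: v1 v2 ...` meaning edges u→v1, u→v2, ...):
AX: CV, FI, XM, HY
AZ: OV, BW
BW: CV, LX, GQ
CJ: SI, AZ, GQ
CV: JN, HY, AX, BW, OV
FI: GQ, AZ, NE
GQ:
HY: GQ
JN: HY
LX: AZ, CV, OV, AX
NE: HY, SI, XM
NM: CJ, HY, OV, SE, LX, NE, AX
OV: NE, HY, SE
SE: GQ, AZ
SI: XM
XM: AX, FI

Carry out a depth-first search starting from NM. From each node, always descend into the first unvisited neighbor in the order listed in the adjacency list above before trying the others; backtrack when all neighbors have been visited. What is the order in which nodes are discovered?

Visit NM
NM → CJ
CJ → SI
SI → XM
XM → AX
AX → CV
CV → JN
JN → HY
HY → GQ
CV → BW
BW → LX
LX → AZ
AZ → OV
OV → NE
OV → SE
AX → FI

NM CJ SI XM AX CV JN HY GQ BW LX AZ OV NE SE FI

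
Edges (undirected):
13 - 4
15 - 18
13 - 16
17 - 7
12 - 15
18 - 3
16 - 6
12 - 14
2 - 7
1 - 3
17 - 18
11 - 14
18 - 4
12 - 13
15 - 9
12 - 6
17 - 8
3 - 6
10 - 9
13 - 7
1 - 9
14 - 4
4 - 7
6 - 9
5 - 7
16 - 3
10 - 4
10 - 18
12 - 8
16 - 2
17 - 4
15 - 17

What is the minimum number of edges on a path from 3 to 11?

Level 0: 3
Level 1: 1, 6, 16, 18
Level 2: 2, 4, 9, 10, 12, 13, 15, 17
Level 3: 7, 8, 14
Level 4: 5, 11
11 first appears at level 4.

4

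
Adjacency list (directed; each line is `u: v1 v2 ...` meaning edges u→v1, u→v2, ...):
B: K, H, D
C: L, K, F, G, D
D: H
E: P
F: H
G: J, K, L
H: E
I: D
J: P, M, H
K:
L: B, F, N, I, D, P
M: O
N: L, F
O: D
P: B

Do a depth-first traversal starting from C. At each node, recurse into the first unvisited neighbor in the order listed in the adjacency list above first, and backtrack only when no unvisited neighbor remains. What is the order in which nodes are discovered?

Visit C
C → L
L → B
B → K
B → H
H → E
E → P
B → D
L → F
L → N
L → I
C → G
G → J
J → M
M → O

C -> L -> B -> K -> H -> E -> P -> D -> F -> N -> I -> G -> J -> M -> O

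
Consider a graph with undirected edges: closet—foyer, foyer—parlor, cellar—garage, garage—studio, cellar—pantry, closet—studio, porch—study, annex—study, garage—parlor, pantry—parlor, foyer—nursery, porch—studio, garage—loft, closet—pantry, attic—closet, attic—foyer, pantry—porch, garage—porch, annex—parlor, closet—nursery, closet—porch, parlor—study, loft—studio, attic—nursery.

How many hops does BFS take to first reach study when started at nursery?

Level 0: nursery
Level 1: attic, closet, foyer
Level 2: pantry, parlor, porch, studio
Level 3: annex, cellar, garage, loft, study
study first appears at level 3.

3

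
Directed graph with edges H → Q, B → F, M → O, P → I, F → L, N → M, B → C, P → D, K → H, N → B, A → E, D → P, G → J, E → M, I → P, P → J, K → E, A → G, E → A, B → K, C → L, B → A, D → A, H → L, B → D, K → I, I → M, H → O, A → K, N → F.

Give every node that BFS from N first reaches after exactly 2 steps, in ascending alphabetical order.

A, C, D, K, L, O

Level 0: N
Level 1: B, F, M
Level 2: A, C, D, K, L, O
Level 3: E, G, H, I, P
Level 4: J, Q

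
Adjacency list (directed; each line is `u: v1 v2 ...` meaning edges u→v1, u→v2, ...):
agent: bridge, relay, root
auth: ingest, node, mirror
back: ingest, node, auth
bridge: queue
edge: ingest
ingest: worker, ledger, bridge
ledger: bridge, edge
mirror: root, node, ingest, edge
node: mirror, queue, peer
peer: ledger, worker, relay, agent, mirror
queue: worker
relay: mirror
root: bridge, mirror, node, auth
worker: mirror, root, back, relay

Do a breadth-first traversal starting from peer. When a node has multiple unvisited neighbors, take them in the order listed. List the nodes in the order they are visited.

peer → ledger → worker → relay → agent → mirror → bridge → edge → root → back → node → ingest → queue → auth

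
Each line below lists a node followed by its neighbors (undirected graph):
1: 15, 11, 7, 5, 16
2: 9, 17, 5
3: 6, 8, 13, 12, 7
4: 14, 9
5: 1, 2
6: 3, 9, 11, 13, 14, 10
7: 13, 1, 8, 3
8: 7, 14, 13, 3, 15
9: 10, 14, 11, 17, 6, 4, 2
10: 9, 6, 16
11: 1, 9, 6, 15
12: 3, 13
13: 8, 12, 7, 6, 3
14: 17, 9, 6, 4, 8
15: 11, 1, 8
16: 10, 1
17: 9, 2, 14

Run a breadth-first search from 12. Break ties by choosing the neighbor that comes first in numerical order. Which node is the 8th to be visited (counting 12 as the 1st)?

Visit 12; enqueue 3, 13 → queue [3, 13]
Visit 3; enqueue 6, 7, 8 → queue [13, 6, 7, 8]
Visit 13 → queue [6, 7, 8]
Visit 6; enqueue 9, 10, 11, 14 → queue [7, 8, 9, 10, 11, 14]
Visit 7; enqueue 1 → queue [8, 9, 10, 11, 14, 1]
Visit 8; enqueue 15 → queue [9, 10, 11, 14, 1, 15]
Visit 9; enqueue 2, 4, 17 → queue [10, 11, 14, 1, 15, 2, 4, 17]
Visit 10; enqueue 16 → queue [11, 14, 1, 15, 2, 4, 17, 16]
Visit 11 → queue [14, 1, 15, 2, 4, 17, 16]
Visit 14 → queue [1, 15, 2, 4, 17, 16]
Visit 1; enqueue 5 → queue [15, 2, 4, 17, 16, 5]
Visit 15 → queue [2, 4, 17, 16, 5]
Visit 2 → queue [4, 17, 16, 5]
Visit 4 → queue [17, 16, 5]
Visit 17 → queue [16, 5]
Visit 16 → queue [5]
Visit 5 → queue []

Visit order: 12, 3, 13, 6, 7, 8, 9, 10, 11, 14, 1, 15, 2, 4, 17, 16, 5

10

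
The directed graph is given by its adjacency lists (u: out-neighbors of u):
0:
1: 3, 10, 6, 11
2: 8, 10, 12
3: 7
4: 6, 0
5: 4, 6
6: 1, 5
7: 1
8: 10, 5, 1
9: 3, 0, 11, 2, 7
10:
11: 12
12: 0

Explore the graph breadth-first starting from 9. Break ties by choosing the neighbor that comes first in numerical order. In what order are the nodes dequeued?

Visit 9; enqueue 0, 2, 3, 7, 11 → queue [0, 2, 3, 7, 11]
Visit 0 → queue [2, 3, 7, 11]
Visit 2; enqueue 8, 10, 12 → queue [3, 7, 11, 8, 10, 12]
Visit 3 → queue [7, 11, 8, 10, 12]
Visit 7; enqueue 1 → queue [11, 8, 10, 12, 1]
Visit 11 → queue [8, 10, 12, 1]
Visit 8; enqueue 5 → queue [10, 12, 1, 5]
Visit 10 → queue [12, 1, 5]
Visit 12 → queue [1, 5]
Visit 1; enqueue 6 → queue [5, 6]
Visit 5; enqueue 4 → queue [6, 4]
Visit 6 → queue [4]
Visit 4 → queue []

9 0 2 3 7 11 8 10 12 1 5 6 4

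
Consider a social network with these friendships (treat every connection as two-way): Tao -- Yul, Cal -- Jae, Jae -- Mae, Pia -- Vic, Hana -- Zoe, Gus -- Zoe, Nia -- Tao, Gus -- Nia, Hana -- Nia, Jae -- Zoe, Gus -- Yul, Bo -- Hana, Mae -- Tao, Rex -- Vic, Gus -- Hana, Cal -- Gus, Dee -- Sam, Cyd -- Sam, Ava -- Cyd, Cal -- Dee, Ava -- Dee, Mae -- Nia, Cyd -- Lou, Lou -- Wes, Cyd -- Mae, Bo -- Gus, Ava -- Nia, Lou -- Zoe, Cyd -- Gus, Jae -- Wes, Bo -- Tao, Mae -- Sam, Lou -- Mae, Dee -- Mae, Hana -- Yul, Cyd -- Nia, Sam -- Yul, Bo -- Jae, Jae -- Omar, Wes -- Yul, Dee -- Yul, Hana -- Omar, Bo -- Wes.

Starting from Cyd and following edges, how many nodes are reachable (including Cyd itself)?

17

BFS from Cyd visits: Cyd, Sam, Nia, Mae, Lou, Gus, Ava, Yul, Dee, Tao, Hana, Jae, Zoe, Wes, Cal, Bo, Omar
Reachable nodes: 17 of 20 total.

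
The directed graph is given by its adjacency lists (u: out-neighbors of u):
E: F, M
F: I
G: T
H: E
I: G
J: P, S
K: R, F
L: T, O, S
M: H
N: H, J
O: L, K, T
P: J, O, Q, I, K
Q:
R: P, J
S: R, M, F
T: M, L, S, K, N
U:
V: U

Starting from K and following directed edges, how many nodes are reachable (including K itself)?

16

BFS from K visits: K, R, F, P, J, I, O, Q, S, G, L, T, M, N, H, E
Reachable nodes: 16 of 18 total.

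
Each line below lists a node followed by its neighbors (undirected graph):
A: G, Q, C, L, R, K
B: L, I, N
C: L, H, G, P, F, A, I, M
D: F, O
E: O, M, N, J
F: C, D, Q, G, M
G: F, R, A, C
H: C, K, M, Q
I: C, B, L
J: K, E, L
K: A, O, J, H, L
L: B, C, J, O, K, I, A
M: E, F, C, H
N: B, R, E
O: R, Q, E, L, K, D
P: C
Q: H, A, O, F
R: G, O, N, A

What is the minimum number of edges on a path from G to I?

Level 0: G
Level 1: A, C, F, R
Level 2: D, H, I, K, L, M, N, O, P, Q
Level 3: B, E, J
I first appears at level 2.

2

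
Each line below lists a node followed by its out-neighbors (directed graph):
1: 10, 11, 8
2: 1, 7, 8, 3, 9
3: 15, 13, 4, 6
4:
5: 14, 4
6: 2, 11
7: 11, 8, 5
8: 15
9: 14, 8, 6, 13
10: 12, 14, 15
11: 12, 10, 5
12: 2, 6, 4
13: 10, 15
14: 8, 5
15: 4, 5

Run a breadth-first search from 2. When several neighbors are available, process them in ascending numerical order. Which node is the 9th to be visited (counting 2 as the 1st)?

4

Visit 2; enqueue 1, 3, 7, 8, 9 → queue [1, 3, 7, 8, 9]
Visit 1; enqueue 10, 11 → queue [3, 7, 8, 9, 10, 11]
Visit 3; enqueue 4, 6, 13, 15 → queue [7, 8, 9, 10, 11, 4, 6, 13, 15]
Visit 7; enqueue 5 → queue [8, 9, 10, 11, 4, 6, 13, 15, 5]
Visit 8 → queue [9, 10, 11, 4, 6, 13, 15, 5]
Visit 9; enqueue 14 → queue [10, 11, 4, 6, 13, 15, 5, 14]
Visit 10; enqueue 12 → queue [11, 4, 6, 13, 15, 5, 14, 12]
Visit 11 → queue [4, 6, 13, 15, 5, 14, 12]
Visit 4 → queue [6, 13, 15, 5, 14, 12]
Visit 6 → queue [13, 15, 5, 14, 12]
Visit 13 → queue [15, 5, 14, 12]
Visit 15 → queue [5, 14, 12]
Visit 5 → queue [14, 12]
Visit 14 → queue [12]
Visit 12 → queue []

Visit order: 2, 1, 3, 7, 8, 9, 10, 11, 4, 6, 13, 15, 5, 14, 12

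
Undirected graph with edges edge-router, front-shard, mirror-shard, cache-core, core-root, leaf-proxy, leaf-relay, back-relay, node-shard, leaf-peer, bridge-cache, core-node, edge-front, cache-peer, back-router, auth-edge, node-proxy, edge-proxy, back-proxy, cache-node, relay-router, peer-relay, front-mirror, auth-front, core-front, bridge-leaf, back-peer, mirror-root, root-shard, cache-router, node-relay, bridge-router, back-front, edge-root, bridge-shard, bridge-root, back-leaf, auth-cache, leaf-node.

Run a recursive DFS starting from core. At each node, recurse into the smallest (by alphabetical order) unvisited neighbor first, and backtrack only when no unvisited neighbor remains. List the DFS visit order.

core, cache, auth, edge, front, back, leaf, bridge, root, mirror, shard, node, proxy, relay, peer, router

Visit core
core → cache
cache → auth
auth → edge
edge → front
front → back
back → leaf
leaf → bridge
bridge → root
root → mirror
mirror → shard
shard → node
node → proxy
node → relay
relay → peer
relay → router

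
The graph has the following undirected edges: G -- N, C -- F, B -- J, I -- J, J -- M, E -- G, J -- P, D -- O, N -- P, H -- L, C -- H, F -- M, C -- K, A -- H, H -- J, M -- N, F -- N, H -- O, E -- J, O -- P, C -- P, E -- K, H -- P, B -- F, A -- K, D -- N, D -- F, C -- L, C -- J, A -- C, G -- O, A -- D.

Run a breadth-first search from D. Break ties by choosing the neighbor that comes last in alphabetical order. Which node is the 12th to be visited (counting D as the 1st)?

Visit D; enqueue O, N, F, A → queue [O, N, F, A]
Visit O; enqueue P, H, G → queue [N, F, A, P, H, G]
Visit N; enqueue M → queue [F, A, P, H, G, M]
Visit F; enqueue C, B → queue [A, P, H, G, M, C, B]
Visit A; enqueue K → queue [P, H, G, M, C, B, K]
Visit P; enqueue J → queue [H, G, M, C, B, K, J]
Visit H; enqueue L → queue [G, M, C, B, K, J, L]
Visit G; enqueue E → queue [M, C, B, K, J, L, E]
Visit M → queue [C, B, K, J, L, E]
Visit C → queue [B, K, J, L, E]
Visit B → queue [K, J, L, E]
Visit K → queue [J, L, E]
Visit J; enqueue I → queue [L, E, I]
Visit L → queue [E, I]
Visit E → queue [I]
Visit I → queue []

Visit order: D, O, N, F, A, P, H, G, M, C, B, K, J, L, E, I

K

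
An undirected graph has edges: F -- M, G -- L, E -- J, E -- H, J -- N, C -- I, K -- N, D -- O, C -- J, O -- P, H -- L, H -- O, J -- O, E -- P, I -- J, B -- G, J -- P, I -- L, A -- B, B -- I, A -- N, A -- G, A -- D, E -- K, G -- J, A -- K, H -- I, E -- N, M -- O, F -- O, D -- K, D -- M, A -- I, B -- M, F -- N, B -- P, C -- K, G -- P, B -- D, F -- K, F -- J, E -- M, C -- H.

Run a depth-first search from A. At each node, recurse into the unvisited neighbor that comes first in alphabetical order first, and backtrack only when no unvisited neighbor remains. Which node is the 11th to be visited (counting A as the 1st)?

Visit A
A → B
B → D
D → K
K → C
C → H
H → E
E → J
J → F
F → M
M → O
O → P
P → G
G → L
L → I
F → N

Visit order: A, B, D, K, C, H, E, J, F, M, O, P, G, L, I, N

O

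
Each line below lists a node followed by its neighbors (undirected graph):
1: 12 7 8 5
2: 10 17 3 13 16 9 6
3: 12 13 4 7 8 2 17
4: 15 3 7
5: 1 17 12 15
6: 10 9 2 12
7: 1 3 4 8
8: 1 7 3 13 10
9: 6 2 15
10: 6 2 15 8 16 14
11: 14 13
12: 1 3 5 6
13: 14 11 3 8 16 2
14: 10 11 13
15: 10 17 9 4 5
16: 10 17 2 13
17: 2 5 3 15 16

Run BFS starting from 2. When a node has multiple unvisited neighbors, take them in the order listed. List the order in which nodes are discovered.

2 10 17 3 13 16 9 6 15 8 14 5 12 4 7 11 1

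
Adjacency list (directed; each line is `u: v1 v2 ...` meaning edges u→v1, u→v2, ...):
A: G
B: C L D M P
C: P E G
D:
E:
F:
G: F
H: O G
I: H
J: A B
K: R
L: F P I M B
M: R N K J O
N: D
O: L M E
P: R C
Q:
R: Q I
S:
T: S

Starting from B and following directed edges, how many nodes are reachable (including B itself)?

18

BFS from B visits: B, C, L, D, M, P, E, G, F, I, R, N, K, J, O, H, Q, A
Reachable nodes: 18 of 20 total.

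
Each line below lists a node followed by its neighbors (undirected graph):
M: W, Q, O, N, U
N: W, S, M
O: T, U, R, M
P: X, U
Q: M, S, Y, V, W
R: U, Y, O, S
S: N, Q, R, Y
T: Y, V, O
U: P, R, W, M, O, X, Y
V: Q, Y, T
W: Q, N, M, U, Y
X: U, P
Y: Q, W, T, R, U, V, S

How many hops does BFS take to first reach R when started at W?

2

Level 0: W
Level 1: M, N, Q, U, Y
Level 2: O, P, R, S, T, V, X
R first appears at level 2.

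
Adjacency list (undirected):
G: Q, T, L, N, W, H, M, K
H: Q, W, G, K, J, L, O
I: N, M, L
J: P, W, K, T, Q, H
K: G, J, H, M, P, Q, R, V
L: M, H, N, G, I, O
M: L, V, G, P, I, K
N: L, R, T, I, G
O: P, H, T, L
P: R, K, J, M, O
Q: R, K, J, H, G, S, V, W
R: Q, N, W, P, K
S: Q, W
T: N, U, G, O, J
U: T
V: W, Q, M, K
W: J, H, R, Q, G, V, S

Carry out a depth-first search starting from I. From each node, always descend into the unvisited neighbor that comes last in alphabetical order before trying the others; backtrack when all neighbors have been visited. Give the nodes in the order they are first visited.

Visit I
I → N
N → T
T → U
T → O
O → P
P → R
R → W
W → V
V → Q
Q → S
Q → K
K → M
M → L
L → H
H → J
H → G

I N T U O P R W V Q S K M L H J G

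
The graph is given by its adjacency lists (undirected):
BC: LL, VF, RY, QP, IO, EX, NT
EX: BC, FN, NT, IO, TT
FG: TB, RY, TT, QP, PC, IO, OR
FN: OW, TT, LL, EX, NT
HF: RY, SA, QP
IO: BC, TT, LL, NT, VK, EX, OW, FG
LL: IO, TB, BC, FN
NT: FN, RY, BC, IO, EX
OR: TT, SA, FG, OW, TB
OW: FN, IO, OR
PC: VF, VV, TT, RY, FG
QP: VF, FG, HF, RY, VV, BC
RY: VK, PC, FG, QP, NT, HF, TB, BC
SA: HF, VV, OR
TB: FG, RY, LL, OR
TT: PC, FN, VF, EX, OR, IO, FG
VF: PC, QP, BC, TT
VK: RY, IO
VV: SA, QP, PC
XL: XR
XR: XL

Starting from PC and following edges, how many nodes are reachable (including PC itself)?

19

BFS from PC visits: PC, FG, RY, TT, VF, VV, IO, OR, QP, TB, BC, HF, NT, VK, EX, FN, SA, LL, OW
Reachable nodes: 19 of 21 total.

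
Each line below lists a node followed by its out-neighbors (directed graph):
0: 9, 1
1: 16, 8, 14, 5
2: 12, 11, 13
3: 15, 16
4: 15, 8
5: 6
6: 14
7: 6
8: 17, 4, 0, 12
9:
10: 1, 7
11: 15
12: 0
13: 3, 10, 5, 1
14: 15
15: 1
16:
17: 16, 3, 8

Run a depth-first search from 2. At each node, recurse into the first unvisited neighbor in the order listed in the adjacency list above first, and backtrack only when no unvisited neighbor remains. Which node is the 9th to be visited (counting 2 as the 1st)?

3

Visit 2
2 → 12
12 → 0
0 → 9
0 → 1
1 → 16
1 → 8
8 → 17
17 → 3
3 → 15
8 → 4
1 → 14
1 → 5
5 → 6
2 → 11
2 → 13
13 → 10
10 → 7

Visit order: 2, 12, 0, 9, 1, 16, 8, 17, 3, 15, 4, 14, 5, 6, 11, 13, 10, 7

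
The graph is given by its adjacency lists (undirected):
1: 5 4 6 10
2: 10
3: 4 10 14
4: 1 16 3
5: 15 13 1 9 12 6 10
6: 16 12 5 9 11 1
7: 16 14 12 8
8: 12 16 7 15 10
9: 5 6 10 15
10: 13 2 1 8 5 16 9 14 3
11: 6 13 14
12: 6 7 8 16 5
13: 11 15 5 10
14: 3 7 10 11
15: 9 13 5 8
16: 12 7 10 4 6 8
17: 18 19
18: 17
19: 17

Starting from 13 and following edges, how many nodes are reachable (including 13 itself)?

16

BFS from 13 visits: 13, 11, 15, 5, 10, 6, 14, 9, 8, 1, 12, 2, 16, 3, 7, 4
Reachable nodes: 16 of 19 total.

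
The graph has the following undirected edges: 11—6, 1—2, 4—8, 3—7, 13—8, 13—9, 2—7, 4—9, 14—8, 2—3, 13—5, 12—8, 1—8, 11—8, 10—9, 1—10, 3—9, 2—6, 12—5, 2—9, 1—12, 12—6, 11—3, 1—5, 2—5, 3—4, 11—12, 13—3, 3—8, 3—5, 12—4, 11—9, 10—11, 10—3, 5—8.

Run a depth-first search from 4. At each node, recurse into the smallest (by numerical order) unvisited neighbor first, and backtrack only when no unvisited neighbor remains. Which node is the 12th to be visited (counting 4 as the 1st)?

13

Visit 4
4 → 3
3 → 2
2 → 1
1 → 5
5 → 8
8 → 11
11 → 6
6 → 12
11 → 9
9 → 10
9 → 13
8 → 14
2 → 7

Visit order: 4, 3, 2, 1, 5, 8, 11, 6, 12, 9, 10, 13, 14, 7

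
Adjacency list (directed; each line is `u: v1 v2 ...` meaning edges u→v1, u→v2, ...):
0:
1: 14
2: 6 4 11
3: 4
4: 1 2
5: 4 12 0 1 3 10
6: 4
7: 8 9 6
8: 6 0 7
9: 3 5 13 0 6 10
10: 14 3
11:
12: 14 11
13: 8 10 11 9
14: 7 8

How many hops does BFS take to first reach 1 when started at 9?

2

Level 0: 9
Level 1: 0, 3, 5, 6, 10, 13
Level 2: 1, 4, 8, 11, 12, 14
Level 3: 2, 7
1 first appears at level 2.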